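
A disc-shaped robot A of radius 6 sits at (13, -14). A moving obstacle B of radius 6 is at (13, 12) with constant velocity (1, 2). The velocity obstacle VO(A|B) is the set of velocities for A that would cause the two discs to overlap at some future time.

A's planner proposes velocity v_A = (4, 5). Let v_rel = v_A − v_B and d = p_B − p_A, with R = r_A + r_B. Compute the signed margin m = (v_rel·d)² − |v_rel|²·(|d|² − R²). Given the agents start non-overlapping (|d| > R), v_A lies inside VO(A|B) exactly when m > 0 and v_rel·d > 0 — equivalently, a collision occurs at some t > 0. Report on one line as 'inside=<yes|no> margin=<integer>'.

d = (0, 26),  |d|² = 676;  R = 6+6 = 12,  c = 676−12² = 532
v_rel = (3, 3),  |v_rel|² = 18;  v_rel·d = (3)·(0) + (3)·(26) = 78
18·t² − 156·t + 532 = 0  ⇒  m = 78² − 18·532 = -3492
m = -3492 < 0,  v_rel·d = 78 > 0  ⇒  outside

inside=no margin=-3492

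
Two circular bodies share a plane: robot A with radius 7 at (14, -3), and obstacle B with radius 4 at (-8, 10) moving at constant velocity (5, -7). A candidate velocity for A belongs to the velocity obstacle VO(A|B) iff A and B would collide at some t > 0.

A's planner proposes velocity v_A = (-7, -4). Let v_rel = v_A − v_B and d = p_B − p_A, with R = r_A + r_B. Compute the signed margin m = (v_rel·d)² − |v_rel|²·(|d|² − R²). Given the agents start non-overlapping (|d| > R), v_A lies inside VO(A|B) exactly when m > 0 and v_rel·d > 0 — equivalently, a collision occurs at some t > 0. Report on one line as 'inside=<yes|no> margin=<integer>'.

d = (-22, 13),  |d|² = 653;  R = 7+4 = 11,  c = 653−11² = 532
v_rel = (-12, 3),  |v_rel|² = 153;  v_rel·d = (-12)·(-22) + (3)·(13) = 303
153·t² − 606·t + 532 = 0  ⇒  m = 303² − 153·532 = 10413
m = 10413 > 0,  v_rel·d = 303 > 0  ⇒  inside

inside=yes margin=10413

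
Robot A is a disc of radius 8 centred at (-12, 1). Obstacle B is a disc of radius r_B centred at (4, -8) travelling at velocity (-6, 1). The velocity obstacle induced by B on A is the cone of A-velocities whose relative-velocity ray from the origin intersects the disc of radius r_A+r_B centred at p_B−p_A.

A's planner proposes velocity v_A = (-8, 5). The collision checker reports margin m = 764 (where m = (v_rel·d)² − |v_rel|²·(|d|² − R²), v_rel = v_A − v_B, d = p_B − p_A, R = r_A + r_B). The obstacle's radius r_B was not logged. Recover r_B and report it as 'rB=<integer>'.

m = 764
d = (16, -9);  v_rel = (-2, 4),  |v_rel|² = 20
v_rel×d = (-2)·(-9) − (4)·(16) = -46
since m = R²·20 − (-46)²:  R² = (2116 + 764) / 20 = 144
R = √144 = 12  ⇒  r_B = 12 − 8 = 4

rB=4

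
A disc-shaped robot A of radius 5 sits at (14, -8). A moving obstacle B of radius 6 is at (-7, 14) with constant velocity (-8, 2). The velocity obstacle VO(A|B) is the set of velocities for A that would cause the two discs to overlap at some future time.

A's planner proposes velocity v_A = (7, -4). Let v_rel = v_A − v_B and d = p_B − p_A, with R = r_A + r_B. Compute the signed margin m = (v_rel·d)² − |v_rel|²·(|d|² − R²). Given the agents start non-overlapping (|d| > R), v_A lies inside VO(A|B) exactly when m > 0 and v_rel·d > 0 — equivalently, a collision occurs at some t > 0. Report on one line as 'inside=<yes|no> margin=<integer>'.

d = (-21, 22),  |d|² = 925;  R = 5+6 = 11,  c = 925−11² = 804
v_rel = (15, -6),  |v_rel|² = 261;  v_rel·d = (15)·(-21) + (-6)·(22) = -447
261·t² + 894·t + 804 = 0  ⇒  m = (-447)² − 261·804 = -10035
m = -10035 < 0,  v_rel·d = -447 < 0  ⇒  outside

inside=no margin=-10035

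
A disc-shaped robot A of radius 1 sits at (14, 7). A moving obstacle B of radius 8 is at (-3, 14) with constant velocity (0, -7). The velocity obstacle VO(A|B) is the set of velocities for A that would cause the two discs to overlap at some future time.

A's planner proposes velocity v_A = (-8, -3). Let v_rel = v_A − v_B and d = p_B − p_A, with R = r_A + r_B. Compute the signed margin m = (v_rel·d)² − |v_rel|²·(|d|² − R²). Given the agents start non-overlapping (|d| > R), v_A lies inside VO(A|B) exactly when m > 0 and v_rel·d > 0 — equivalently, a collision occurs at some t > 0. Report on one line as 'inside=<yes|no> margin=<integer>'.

d = (-17, 7),  |d|² = 338;  R = 1+8 = 9,  c = 338−9² = 257
v_rel = (-8, 4),  |v_rel|² = 80;  v_rel·d = (-8)·(-17) + (4)·(7) = 164
80·t² − 328·t + 257 = 0  ⇒  m = 164² − 80·257 = 6336
m = 6336 > 0,  v_rel·d = 164 > 0  ⇒  inside

inside=yes margin=6336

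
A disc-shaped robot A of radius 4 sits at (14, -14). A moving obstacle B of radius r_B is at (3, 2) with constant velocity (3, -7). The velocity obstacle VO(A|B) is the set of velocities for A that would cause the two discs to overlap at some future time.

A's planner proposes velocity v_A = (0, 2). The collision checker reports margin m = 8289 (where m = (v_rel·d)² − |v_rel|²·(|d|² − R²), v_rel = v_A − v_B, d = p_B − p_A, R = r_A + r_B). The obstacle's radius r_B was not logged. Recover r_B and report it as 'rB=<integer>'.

m = 8289
d = (-11, 16);  v_rel = (-3, 9),  |v_rel|² = 90
v_rel×d = (-3)·(16) − (9)·(-11) = 51
since m = R²·90 − 51²:  R² = (2601 + 8289) / 90 = 121
R = √121 = 11  ⇒  r_B = 11 − 4 = 7

rB=7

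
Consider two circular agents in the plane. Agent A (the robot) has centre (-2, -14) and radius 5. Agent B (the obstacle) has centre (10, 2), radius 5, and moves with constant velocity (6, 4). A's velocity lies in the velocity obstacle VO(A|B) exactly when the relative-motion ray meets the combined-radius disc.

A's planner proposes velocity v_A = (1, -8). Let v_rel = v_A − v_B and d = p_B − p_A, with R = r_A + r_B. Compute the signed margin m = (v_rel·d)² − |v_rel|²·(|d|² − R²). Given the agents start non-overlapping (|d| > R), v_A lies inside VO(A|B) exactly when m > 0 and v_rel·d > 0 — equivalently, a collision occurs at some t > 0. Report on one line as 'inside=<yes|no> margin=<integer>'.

d = (12, 16),  |d|² = 400;  R = 5+5 = 10,  c = 400−10² = 300
v_rel = (-5, -12),  |v_rel|² = 169;  v_rel·d = (-5)·(12) + (-12)·(16) = -252
169·t² + 504·t + 300 = 0  ⇒  m = (-252)² − 169·300 = 12804
m = 12804 > 0,  v_rel·d = -252 < 0  ⇒  outside

inside=no margin=12804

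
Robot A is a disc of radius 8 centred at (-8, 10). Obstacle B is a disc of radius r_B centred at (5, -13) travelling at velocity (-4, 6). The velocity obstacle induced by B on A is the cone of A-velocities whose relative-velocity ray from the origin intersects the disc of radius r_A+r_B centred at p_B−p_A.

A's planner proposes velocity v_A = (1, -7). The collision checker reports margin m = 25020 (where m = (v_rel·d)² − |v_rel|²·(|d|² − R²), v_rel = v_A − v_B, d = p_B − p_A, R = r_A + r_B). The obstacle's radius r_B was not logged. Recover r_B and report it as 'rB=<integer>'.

m = 25020
d = (13, -23);  v_rel = (5, -13),  |v_rel|² = 194
v_rel×d = (5)·(-23) − (-13)·(13) = 54
since m = R²·194 − 54²:  R² = (2916 + 25020) / 194 = 144
R = √144 = 12  ⇒  r_B = 12 − 8 = 4

rB=4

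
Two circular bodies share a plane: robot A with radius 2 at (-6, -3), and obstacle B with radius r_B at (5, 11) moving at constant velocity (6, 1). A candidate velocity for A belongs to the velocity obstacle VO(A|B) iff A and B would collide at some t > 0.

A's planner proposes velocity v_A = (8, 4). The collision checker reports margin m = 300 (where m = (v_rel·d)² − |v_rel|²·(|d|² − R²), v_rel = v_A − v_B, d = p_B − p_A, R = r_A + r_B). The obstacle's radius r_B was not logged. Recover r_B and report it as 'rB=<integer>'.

m = 300
d = (11, 14);  v_rel = (2, 3),  |v_rel|² = 13
v_rel×d = (2)·(14) − (3)·(11) = -5
since m = R²·13 − (-5)²:  R² = (25 + 300) / 13 = 25
R = √25 = 5  ⇒  r_B = 5 − 2 = 3

rB=3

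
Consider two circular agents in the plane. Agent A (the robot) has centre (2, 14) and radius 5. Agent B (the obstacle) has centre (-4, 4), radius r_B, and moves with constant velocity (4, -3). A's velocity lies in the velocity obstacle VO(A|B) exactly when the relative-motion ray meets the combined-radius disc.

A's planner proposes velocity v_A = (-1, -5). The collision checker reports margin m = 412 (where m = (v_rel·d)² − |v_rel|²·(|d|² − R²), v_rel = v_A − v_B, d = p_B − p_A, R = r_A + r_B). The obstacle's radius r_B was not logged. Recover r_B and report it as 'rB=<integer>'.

m = 412
d = (-6, -10);  v_rel = (-5, -2),  |v_rel|² = 29
v_rel×d = (-5)·(-10) − (-2)·(-6) = 38
since m = R²·29 − 38²:  R² = (1444 + 412) / 29 = 64
R = √64 = 8  ⇒  r_B = 8 − 5 = 3

rB=3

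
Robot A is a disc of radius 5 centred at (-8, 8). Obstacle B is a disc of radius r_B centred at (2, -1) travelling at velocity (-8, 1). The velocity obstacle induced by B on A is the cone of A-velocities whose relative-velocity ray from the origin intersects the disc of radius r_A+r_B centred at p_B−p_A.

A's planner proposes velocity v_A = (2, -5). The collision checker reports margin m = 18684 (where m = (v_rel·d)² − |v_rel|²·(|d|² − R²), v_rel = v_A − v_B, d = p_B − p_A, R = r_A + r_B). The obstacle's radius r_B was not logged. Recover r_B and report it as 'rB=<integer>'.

m = 18684
d = (10, -9);  v_rel = (10, -6),  |v_rel|² = 136
v_rel×d = (10)·(-9) − (-6)·(10) = -30
since m = R²·136 − (-30)²:  R² = (900 + 18684) / 136 = 144
R = √144 = 12  ⇒  r_B = 12 − 5 = 7

rB=7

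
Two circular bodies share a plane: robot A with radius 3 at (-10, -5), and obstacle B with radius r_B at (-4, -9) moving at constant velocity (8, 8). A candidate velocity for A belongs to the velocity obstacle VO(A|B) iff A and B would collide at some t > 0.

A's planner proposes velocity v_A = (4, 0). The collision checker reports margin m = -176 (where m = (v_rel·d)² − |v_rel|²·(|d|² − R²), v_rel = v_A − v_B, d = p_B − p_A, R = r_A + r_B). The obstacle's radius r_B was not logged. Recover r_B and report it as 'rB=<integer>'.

m = -176
d = (6, -4);  v_rel = (-4, -8),  |v_rel|² = 80
v_rel×d = (-4)·(-4) − (-8)·(6) = 64
since m = R²·80 − 64²:  R² = (4096 + -176) / 80 = 49
R = √49 = 7  ⇒  r_B = 7 − 3 = 4

rB=4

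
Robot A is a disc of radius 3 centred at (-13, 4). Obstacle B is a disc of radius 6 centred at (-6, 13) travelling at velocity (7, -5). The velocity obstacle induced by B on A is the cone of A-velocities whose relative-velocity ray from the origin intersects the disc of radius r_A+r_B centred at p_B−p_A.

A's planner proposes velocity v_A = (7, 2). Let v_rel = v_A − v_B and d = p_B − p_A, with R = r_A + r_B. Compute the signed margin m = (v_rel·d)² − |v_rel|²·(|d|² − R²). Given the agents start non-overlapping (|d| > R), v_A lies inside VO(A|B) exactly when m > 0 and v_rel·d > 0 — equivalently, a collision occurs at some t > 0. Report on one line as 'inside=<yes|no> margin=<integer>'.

d = (7, 9),  |d|² = 130;  R = 3+6 = 9,  c = 130−9² = 49
v_rel = (0, 7),  |v_rel|² = 49;  v_rel·d = (0)·(7) + (7)·(9) = 63
49·t² − 126·t + 49 = 0  ⇒  m = 63² − 49·49 = 1568
m = 1568 > 0,  v_rel·d = 63 > 0  ⇒  inside

inside=yes margin=1568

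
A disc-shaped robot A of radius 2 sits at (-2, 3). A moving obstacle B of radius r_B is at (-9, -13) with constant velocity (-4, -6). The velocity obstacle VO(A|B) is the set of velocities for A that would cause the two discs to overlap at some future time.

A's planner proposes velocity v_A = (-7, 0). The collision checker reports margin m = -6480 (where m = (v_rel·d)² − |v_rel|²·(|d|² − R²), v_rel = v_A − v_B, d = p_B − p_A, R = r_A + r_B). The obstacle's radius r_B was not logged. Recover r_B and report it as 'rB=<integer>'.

m = -6480
d = (-7, -16);  v_rel = (-3, 6),  |v_rel|² = 45
v_rel×d = (-3)·(-16) − (6)·(-7) = 90
since m = R²·45 − 90²:  R² = (8100 + -6480) / 45 = 36
R = √36 = 6  ⇒  r_B = 6 − 2 = 4

rB=4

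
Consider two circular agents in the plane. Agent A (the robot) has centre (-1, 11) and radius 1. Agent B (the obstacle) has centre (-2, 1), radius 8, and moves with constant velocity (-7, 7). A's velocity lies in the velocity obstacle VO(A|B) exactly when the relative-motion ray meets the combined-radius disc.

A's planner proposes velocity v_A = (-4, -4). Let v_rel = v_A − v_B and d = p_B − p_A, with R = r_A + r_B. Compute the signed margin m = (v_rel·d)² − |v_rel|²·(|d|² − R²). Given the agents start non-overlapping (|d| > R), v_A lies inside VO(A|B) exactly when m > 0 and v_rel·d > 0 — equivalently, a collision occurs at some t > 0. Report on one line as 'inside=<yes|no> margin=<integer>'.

d = (-1, -10),  |d|² = 101;  R = 1+8 = 9,  c = 101−9² = 20
v_rel = (3, -11),  |v_rel|² = 130;  v_rel·d = (3)·(-1) + (-11)·(-10) = 107
130·t² − 214·t + 20 = 0  ⇒  m = 107² − 130·20 = 8849
m = 8849 > 0,  v_rel·d = 107 > 0  ⇒  inside

inside=yes margin=8849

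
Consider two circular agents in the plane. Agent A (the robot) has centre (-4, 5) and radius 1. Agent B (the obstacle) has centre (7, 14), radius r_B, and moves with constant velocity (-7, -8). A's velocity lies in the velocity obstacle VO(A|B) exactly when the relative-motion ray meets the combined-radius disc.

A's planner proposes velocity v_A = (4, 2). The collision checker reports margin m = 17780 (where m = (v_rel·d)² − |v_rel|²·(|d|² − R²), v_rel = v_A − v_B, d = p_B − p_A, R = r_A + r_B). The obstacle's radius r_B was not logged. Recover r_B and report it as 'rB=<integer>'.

m = 17780
d = (11, 9);  v_rel = (11, 10),  |v_rel|² = 221
v_rel×d = (11)·(9) − (10)·(11) = -11
since m = R²·221 − (-11)²:  R² = (121 + 17780) / 221 = 81
R = √81 = 9  ⇒  r_B = 9 − 1 = 8

rB=8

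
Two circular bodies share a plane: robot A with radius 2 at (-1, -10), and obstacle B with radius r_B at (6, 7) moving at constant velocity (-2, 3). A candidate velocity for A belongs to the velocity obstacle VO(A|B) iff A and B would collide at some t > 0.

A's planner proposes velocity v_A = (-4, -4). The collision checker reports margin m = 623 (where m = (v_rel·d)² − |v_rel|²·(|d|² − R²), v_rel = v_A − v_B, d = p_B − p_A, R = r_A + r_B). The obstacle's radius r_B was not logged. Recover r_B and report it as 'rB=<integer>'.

m = 623
d = (7, 17);  v_rel = (-2, -7),  |v_rel|² = 53
v_rel×d = (-2)·(17) − (-7)·(7) = 15
since m = R²·53 − 15²:  R² = (225 + 623) / 53 = 16
R = √16 = 4  ⇒  r_B = 4 − 2 = 2

rB=2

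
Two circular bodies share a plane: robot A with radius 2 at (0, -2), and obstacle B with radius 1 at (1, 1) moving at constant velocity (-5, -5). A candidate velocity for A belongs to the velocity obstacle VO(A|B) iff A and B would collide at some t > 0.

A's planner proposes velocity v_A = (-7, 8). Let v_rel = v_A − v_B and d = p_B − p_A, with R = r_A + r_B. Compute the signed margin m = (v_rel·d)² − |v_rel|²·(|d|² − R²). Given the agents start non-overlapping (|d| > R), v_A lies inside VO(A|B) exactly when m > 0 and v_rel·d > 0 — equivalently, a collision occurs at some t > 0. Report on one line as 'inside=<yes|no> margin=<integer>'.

d = (1, 3),  |d|² = 10;  R = 2+1 = 3,  c = 10−3² = 1
v_rel = (-2, 13),  |v_rel|² = 173;  v_rel·d = (-2)·(1) + (13)·(3) = 37
173·t² − 74·t + 1 = 0  ⇒  m = 37² − 173·1 = 1196
m = 1196 > 0,  v_rel·d = 37 > 0  ⇒  inside

inside=yes margin=1196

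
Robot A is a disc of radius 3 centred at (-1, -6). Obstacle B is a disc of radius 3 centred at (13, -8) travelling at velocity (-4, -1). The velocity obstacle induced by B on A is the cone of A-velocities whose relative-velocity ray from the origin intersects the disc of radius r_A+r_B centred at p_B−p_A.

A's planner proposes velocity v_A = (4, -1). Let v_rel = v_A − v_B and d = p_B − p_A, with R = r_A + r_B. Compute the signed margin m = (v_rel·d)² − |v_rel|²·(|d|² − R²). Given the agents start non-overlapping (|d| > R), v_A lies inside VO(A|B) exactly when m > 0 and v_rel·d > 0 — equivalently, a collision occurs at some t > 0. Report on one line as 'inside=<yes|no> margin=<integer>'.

d = (14, -2),  |d|² = 200;  R = 3+3 = 6,  c = 200−6² = 164
v_rel = (8, 0),  |v_rel|² = 64;  v_rel·d = (8)·(14) + (0)·(-2) = 112
64·t² − 224·t + 164 = 0  ⇒  m = 112² − 64·164 = 2048
m = 2048 > 0,  v_rel·d = 112 > 0  ⇒  inside

inside=yes margin=2048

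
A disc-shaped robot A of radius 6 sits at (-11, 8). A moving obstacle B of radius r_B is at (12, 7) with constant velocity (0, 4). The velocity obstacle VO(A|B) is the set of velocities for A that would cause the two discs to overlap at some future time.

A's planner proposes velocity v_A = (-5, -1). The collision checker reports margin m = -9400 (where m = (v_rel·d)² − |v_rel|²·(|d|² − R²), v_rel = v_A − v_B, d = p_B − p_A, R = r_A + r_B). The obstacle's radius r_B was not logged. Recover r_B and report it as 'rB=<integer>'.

m = -9400
d = (23, -1);  v_rel = (-5, -5),  |v_rel|² = 50
v_rel×d = (-5)·(-1) − (-5)·(23) = 120
since m = R²·50 − 120²:  R² = (14400 + -9400) / 50 = 100
R = √100 = 10  ⇒  r_B = 10 − 6 = 4

rB=4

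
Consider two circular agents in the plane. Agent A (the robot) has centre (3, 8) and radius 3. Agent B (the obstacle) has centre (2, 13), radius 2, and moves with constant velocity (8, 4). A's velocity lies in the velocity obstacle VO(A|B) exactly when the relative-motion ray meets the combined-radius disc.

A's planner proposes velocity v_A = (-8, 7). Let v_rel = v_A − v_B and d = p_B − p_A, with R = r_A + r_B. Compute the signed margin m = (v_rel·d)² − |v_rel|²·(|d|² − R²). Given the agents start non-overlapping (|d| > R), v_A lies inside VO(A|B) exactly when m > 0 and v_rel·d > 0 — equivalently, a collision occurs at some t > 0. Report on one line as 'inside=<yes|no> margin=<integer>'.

d = (-1, 5),  |d|² = 26;  R = 3+2 = 5,  c = 26−5² = 1
v_rel = (-16, 3),  |v_rel|² = 265;  v_rel·d = (-16)·(-1) + (3)·(5) = 31
265·t² − 62·t + 1 = 0  ⇒  m = 31² − 265·1 = 696
m = 696 > 0,  v_rel·d = 31 > 0  ⇒  inside

inside=yes margin=696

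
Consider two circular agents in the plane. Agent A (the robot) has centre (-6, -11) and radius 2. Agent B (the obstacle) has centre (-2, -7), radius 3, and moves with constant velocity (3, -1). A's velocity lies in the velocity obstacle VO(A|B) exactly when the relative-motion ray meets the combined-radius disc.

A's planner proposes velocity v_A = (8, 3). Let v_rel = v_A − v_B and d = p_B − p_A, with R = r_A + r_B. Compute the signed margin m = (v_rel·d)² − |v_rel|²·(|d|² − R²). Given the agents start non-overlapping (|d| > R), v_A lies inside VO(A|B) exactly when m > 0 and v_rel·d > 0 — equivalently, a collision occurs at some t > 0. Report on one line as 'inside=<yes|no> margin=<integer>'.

d = (4, 4),  |d|² = 32;  R = 2+3 = 5,  c = 32−5² = 7
v_rel = (5, 4),  |v_rel|² = 41;  v_rel·d = (5)·(4) + (4)·(4) = 36
41·t² − 72·t + 7 = 0  ⇒  m = 36² − 41·7 = 1009
m = 1009 > 0,  v_rel·d = 36 > 0  ⇒  inside

inside=yes margin=1009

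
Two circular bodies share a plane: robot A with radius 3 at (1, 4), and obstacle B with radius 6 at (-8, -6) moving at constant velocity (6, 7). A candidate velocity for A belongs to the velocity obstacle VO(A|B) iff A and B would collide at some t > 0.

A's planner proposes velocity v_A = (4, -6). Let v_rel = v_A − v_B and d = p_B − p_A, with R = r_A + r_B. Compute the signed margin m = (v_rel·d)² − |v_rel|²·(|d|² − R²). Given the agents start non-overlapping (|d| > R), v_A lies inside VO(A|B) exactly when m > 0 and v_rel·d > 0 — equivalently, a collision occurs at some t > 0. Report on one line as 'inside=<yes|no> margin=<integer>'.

d = (-9, -10),  |d|² = 181;  R = 3+6 = 9,  c = 181−9² = 100
v_rel = (-2, -13),  |v_rel|² = 173;  v_rel·d = (-2)·(-9) + (-13)·(-10) = 148
173·t² − 296·t + 100 = 0  ⇒  m = 148² − 173·100 = 4604
m = 4604 > 0,  v_rel·d = 148 > 0  ⇒  inside

inside=yes margin=4604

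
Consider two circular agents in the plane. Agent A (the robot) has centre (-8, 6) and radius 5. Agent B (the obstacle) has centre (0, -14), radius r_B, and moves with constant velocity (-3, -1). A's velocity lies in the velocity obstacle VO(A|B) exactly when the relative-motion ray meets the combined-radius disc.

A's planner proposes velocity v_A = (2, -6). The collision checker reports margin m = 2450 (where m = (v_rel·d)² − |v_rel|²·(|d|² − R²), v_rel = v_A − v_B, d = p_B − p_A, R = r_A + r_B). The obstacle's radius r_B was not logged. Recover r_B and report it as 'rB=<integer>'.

m = 2450
d = (8, -20);  v_rel = (5, -5),  |v_rel|² = 50
v_rel×d = (5)·(-20) − (-5)·(8) = -60
since m = R²·50 − (-60)²:  R² = (3600 + 2450) / 50 = 121
R = √121 = 11  ⇒  r_B = 11 − 5 = 6

rB=6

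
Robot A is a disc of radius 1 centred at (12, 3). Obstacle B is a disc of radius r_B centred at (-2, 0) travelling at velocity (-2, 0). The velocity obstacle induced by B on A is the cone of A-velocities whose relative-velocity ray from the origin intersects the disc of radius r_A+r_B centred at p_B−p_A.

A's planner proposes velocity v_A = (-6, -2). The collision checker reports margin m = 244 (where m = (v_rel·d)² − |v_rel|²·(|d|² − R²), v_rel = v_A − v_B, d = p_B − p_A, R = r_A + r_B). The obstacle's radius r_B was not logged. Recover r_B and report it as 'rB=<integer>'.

m = 244
d = (-14, -3);  v_rel = (-4, -2),  |v_rel|² = 20
v_rel×d = (-4)·(-3) − (-2)·(-14) = -16
since m = R²·20 − (-16)²:  R² = (256 + 244) / 20 = 25
R = √25 = 5  ⇒  r_B = 5 − 1 = 4

rB=4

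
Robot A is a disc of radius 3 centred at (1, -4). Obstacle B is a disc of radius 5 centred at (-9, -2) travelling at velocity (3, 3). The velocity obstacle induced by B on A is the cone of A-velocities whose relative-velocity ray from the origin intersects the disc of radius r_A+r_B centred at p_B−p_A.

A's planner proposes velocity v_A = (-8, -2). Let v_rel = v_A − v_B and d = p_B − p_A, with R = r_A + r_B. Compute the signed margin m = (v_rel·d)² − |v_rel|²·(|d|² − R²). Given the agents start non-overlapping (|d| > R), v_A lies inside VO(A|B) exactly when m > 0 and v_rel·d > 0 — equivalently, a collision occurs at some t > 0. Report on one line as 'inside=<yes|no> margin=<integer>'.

d = (-10, 2),  |d|² = 104;  R = 3+5 = 8,  c = 104−8² = 40
v_rel = (-11, -5),  |v_rel|² = 146;  v_rel·d = (-11)·(-10) + (-5)·(2) = 100
146·t² − 200·t + 40 = 0  ⇒  m = 100² − 146·40 = 4160
m = 4160 > 0,  v_rel·d = 100 > 0  ⇒  inside

inside=yes margin=4160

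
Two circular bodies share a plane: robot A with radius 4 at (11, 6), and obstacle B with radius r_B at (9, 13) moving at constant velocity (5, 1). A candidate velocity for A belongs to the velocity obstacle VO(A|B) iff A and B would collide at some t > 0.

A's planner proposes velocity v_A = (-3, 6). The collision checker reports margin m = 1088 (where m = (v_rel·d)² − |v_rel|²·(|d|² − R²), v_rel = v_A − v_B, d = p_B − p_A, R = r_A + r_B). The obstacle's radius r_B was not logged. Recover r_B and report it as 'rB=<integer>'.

m = 1088
d = (-2, 7);  v_rel = (-8, 5),  |v_rel|² = 89
v_rel×d = (-8)·(7) − (5)·(-2) = -46
since m = R²·89 − (-46)²:  R² = (2116 + 1088) / 89 = 36
R = √36 = 6  ⇒  r_B = 6 − 4 = 2

rB=2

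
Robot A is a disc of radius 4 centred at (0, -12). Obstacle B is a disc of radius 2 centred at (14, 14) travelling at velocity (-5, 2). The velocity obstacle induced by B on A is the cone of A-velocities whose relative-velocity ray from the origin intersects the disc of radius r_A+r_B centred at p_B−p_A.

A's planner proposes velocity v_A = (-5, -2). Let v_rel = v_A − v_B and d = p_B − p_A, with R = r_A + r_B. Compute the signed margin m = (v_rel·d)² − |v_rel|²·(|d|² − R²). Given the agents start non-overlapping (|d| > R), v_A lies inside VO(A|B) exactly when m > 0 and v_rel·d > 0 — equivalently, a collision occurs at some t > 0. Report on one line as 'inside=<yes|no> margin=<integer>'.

d = (14, 26),  |d|² = 872;  R = 4+2 = 6,  c = 872−6² = 836
v_rel = (0, -4),  |v_rel|² = 16;  v_rel·d = (0)·(14) + (-4)·(26) = -104
16·t² + 208·t + 836 = 0  ⇒  m = (-104)² − 16·836 = -2560
m = -2560 < 0,  v_rel·d = -104 < 0  ⇒  outside

inside=no margin=-2560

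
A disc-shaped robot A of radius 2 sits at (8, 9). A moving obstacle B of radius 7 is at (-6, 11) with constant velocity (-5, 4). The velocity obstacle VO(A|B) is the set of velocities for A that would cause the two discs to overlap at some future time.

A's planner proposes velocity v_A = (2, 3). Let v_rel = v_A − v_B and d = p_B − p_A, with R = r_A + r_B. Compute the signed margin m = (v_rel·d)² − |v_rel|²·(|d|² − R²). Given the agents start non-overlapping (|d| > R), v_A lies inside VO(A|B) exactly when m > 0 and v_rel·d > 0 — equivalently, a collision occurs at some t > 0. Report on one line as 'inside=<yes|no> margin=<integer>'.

d = (-14, 2),  |d|² = 200;  R = 2+7 = 9,  c = 200−9² = 119
v_rel = (7, -1),  |v_rel|² = 50;  v_rel·d = (7)·(-14) + (-1)·(2) = -100
50·t² + 200·t + 119 = 0  ⇒  m = (-100)² − 50·119 = 4050
m = 4050 > 0,  v_rel·d = -100 < 0  ⇒  outside

inside=no margin=4050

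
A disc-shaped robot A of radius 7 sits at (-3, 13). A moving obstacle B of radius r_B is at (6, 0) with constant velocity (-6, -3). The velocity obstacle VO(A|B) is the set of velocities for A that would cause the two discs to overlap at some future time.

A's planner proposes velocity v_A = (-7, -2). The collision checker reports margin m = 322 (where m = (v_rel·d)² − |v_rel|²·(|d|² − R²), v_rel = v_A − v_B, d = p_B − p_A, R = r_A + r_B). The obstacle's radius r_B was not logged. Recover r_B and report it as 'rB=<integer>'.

m = 322
d = (9, -13);  v_rel = (-1, 1),  |v_rel|² = 2
v_rel×d = (-1)·(-13) − (1)·(9) = 4
since m = R²·2 − 4²:  R² = (16 + 322) / 2 = 169
R = √169 = 13  ⇒  r_B = 13 − 7 = 6

rB=6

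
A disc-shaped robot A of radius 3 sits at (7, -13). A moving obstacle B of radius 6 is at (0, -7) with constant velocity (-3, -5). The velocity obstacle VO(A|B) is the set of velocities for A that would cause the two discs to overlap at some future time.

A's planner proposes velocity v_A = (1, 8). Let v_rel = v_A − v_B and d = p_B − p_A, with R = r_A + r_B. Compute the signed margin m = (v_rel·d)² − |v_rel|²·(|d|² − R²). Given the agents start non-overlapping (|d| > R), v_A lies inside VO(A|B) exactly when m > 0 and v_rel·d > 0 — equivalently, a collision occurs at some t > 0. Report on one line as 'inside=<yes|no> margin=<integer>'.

d = (-7, 6),  |d|² = 85;  R = 3+6 = 9,  c = 85−9² = 4
v_rel = (4, 13),  |v_rel|² = 185;  v_rel·d = (4)·(-7) + (13)·(6) = 50
185·t² − 100·t + 4 = 0  ⇒  m = 50² − 185·4 = 1760
m = 1760 > 0,  v_rel·d = 50 > 0  ⇒  inside

inside=yes margin=1760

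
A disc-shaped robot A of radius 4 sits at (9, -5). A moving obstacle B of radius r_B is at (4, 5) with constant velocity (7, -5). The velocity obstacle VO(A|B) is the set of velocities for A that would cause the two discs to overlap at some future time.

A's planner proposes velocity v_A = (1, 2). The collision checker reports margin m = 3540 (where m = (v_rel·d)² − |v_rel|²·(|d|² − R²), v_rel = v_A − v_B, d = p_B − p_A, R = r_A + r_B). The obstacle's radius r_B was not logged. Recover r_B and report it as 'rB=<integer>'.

m = 3540
d = (-5, 10);  v_rel = (-6, 7),  |v_rel|² = 85
v_rel×d = (-6)·(10) − (7)·(-5) = -25
since m = R²·85 − (-25)²:  R² = (625 + 3540) / 85 = 49
R = √49 = 7  ⇒  r_B = 7 − 4 = 3

rB=3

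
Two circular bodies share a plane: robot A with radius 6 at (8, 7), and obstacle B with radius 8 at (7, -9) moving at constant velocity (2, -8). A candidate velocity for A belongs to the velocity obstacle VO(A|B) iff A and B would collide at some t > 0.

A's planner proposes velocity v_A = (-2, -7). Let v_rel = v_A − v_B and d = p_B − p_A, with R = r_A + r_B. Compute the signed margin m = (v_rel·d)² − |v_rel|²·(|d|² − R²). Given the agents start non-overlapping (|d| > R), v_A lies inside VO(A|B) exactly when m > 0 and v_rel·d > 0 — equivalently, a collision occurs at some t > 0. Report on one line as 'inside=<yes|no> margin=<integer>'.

d = (-1, -16),  |d|² = 257;  R = 6+8 = 14,  c = 257−14² = 61
v_rel = (-4, 1),  |v_rel|² = 17;  v_rel·d = (-4)·(-1) + (1)·(-16) = -12
17·t² + 24·t + 61 = 0  ⇒  m = (-12)² − 17·61 = -893
m = -893 < 0,  v_rel·d = -12 < 0  ⇒  outside

inside=no margin=-893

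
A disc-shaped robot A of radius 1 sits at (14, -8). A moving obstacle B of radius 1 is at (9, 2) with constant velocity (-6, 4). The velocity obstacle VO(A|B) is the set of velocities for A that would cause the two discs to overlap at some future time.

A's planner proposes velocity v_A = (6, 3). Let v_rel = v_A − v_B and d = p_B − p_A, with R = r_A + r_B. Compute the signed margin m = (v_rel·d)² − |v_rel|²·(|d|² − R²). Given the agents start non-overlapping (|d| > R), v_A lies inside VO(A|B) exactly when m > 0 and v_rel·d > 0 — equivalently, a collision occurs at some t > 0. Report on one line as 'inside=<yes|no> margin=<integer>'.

d = (-5, 10),  |d|² = 125;  R = 1+1 = 2,  c = 125−2² = 121
v_rel = (12, -1),  |v_rel|² = 145;  v_rel·d = (12)·(-5) + (-1)·(10) = -70
145·t² + 140·t + 121 = 0  ⇒  m = (-70)² − 145·121 = -12645
m = -12645 < 0,  v_rel·d = -70 < 0  ⇒  outside

inside=no margin=-12645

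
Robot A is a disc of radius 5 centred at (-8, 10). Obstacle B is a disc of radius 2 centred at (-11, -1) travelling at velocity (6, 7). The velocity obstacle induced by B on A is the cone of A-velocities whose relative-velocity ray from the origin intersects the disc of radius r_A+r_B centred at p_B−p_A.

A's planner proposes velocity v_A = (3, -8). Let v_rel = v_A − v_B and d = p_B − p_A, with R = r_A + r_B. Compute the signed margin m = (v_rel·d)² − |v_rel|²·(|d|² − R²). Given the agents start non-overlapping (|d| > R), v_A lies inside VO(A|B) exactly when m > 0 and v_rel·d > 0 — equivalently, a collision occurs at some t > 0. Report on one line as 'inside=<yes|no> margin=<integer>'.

d = (-3, -11),  |d|² = 130;  R = 5+2 = 7,  c = 130−7² = 81
v_rel = (-3, -15),  |v_rel|² = 234;  v_rel·d = (-3)·(-3) + (-15)·(-11) = 174
234·t² − 348·t + 81 = 0  ⇒  m = 174² − 234·81 = 11322
m = 11322 > 0,  v_rel·d = 174 > 0  ⇒  inside

inside=yes margin=11322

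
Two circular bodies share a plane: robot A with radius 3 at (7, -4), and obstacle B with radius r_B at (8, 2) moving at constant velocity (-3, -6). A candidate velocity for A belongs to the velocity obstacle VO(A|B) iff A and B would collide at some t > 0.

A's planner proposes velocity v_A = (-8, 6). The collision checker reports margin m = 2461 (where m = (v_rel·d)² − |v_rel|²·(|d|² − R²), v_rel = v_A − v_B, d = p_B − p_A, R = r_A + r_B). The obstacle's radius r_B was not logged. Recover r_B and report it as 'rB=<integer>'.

m = 2461
d = (1, 6);  v_rel = (-5, 12),  |v_rel|² = 169
v_rel×d = (-5)·(6) − (12)·(1) = -42
since m = R²·169 − (-42)²:  R² = (1764 + 2461) / 169 = 25
R = √25 = 5  ⇒  r_B = 5 − 3 = 2

rB=2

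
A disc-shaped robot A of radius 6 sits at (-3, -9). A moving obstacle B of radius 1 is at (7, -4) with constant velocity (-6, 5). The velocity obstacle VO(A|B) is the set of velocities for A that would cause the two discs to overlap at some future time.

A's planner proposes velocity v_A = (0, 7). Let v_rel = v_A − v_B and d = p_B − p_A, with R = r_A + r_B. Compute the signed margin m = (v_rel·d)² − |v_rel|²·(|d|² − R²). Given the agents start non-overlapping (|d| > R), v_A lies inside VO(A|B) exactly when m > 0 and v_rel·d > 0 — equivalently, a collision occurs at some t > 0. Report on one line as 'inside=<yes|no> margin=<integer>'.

d = (10, 5),  |d|² = 125;  R = 6+1 = 7,  c = 125−7² = 76
v_rel = (6, 2),  |v_rel|² = 40;  v_rel·d = (6)·(10) + (2)·(5) = 70
40·t² − 140·t + 76 = 0  ⇒  m = 70² − 40·76 = 1860
m = 1860 > 0,  v_rel·d = 70 > 0  ⇒  inside

inside=yes margin=1860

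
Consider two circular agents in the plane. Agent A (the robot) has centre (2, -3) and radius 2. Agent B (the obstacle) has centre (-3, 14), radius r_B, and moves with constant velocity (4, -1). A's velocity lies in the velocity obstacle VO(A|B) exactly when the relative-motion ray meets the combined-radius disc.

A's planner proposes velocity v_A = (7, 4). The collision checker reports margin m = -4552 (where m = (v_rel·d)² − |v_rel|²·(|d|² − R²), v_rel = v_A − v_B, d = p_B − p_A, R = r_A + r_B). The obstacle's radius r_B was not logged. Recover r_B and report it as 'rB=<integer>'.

m = -4552
d = (-5, 17);  v_rel = (3, 5),  |v_rel|² = 34
v_rel×d = (3)·(17) − (5)·(-5) = 76
since m = R²·34 − 76²:  R² = (5776 + -4552) / 34 = 36
R = √36 = 6  ⇒  r_B = 6 − 2 = 4

rB=4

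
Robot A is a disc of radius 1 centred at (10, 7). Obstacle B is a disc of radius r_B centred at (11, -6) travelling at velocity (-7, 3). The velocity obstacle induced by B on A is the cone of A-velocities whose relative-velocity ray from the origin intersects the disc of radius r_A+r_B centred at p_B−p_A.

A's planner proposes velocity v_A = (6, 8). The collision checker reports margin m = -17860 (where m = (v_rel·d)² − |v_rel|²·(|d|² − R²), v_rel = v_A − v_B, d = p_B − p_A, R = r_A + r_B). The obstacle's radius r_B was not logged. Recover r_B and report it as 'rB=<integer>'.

m = -17860
d = (1, -13);  v_rel = (13, 5),  |v_rel|² = 194
v_rel×d = (13)·(-13) − (5)·(1) = -174
since m = R²·194 − (-174)²:  R² = (30276 + -17860) / 194 = 64
R = √64 = 8  ⇒  r_B = 8 − 1 = 7

rB=7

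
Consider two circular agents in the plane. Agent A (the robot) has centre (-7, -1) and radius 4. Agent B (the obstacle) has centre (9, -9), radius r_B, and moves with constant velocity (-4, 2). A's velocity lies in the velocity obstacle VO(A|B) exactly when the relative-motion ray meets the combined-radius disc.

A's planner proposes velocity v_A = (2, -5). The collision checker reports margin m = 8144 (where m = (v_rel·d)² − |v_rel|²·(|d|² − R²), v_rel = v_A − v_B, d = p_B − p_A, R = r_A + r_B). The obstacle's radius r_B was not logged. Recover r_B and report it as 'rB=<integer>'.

m = 8144
d = (16, -8);  v_rel = (6, -7),  |v_rel|² = 85
v_rel×d = (6)·(-8) − (-7)·(16) = 64
since m = R²·85 − 64²:  R² = (4096 + 8144) / 85 = 144
R = √144 = 12  ⇒  r_B = 12 − 4 = 8

rB=8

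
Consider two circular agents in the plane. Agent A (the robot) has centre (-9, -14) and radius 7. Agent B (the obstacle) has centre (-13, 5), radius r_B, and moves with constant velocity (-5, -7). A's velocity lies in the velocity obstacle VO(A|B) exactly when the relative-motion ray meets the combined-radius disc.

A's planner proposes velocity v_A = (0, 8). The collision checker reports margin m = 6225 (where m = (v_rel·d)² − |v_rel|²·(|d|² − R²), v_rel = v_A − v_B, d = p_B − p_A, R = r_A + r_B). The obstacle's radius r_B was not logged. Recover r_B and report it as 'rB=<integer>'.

m = 6225
d = (-4, 19);  v_rel = (5, 15),  |v_rel|² = 250
v_rel×d = (5)·(19) − (15)·(-4) = 155
since m = R²·250 − 155²:  R² = (24025 + 6225) / 250 = 121
R = √121 = 11  ⇒  r_B = 11 − 7 = 4

rB=4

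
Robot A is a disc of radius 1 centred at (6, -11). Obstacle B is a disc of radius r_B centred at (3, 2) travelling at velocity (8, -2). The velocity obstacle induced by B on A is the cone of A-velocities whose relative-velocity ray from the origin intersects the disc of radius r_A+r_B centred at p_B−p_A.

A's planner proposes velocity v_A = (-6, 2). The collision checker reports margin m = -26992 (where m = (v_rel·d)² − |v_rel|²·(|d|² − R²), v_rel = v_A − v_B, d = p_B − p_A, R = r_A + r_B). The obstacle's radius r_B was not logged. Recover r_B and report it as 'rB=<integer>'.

m = -26992
d = (-3, 13);  v_rel = (-14, 4),  |v_rel|² = 212
v_rel×d = (-14)·(13) − (4)·(-3) = -170
since m = R²·212 − (-170)²:  R² = (28900 + -26992) / 212 = 9
R = √9 = 3  ⇒  r_B = 3 − 1 = 2

rB=2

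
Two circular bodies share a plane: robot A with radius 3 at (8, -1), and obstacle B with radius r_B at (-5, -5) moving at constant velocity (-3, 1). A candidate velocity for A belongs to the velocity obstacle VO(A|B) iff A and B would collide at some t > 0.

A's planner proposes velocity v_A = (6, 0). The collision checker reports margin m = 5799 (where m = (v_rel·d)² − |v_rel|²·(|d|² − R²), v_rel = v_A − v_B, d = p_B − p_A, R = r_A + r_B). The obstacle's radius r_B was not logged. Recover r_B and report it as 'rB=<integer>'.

m = 5799
d = (-13, -4);  v_rel = (9, -1),  |v_rel|² = 82
v_rel×d = (9)·(-4) − (-1)·(-13) = -49
since m = R²·82 − (-49)²:  R² = (2401 + 5799) / 82 = 100
R = √100 = 10  ⇒  r_B = 10 − 3 = 7

rB=7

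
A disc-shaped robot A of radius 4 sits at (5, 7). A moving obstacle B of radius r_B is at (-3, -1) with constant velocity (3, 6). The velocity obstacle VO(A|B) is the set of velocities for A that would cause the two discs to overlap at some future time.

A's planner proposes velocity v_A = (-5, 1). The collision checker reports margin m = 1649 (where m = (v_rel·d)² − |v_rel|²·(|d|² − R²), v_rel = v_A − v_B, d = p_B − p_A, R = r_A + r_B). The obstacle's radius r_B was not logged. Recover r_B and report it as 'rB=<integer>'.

m = 1649
d = (-8, -8);  v_rel = (-8, -5),  |v_rel|² = 89
v_rel×d = (-8)·(-8) − (-5)·(-8) = 24
since m = R²·89 − 24²:  R² = (576 + 1649) / 89 = 25
R = √25 = 5  ⇒  r_B = 5 − 4 = 1

rB=1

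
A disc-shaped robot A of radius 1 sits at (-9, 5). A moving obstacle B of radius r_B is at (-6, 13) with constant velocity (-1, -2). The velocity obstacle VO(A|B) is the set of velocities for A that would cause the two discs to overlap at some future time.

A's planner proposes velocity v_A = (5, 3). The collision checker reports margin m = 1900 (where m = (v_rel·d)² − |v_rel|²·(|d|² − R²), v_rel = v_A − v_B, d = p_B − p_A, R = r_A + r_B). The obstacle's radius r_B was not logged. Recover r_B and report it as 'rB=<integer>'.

m = 1900
d = (3, 8);  v_rel = (6, 5),  |v_rel|² = 61
v_rel×d = (6)·(8) − (5)·(3) = 33
since m = R²·61 − 33²:  R² = (1089 + 1900) / 61 = 49
R = √49 = 7  ⇒  r_B = 7 − 1 = 6

rB=6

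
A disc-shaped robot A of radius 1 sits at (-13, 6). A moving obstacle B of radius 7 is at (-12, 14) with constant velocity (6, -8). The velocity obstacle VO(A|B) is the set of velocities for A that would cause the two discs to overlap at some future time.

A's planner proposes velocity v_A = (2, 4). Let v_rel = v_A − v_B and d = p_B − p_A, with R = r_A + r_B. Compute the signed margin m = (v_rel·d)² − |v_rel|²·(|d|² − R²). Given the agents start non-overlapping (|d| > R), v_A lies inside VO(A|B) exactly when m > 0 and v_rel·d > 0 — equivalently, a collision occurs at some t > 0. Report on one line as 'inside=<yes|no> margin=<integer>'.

d = (1, 8),  |d|² = 65;  R = 1+7 = 8,  c = 65−8² = 1
v_rel = (-4, 12),  |v_rel|² = 160;  v_rel·d = (-4)·(1) + (12)·(8) = 92
160·t² − 184·t + 1 = 0  ⇒  m = 92² − 160·1 = 8304
m = 8304 > 0,  v_rel·d = 92 > 0  ⇒  inside

inside=yes margin=8304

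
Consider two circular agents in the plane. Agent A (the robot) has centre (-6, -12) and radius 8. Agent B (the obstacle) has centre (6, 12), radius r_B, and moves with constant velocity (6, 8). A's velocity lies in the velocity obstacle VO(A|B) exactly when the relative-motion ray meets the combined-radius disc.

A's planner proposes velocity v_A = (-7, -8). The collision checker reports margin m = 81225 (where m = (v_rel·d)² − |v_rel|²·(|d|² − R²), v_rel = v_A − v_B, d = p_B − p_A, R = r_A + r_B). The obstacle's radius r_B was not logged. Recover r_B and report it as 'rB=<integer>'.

m = 81225
d = (12, 24);  v_rel = (-13, -16),  |v_rel|² = 425
v_rel×d = (-13)·(24) − (-16)·(12) = -120
since m = R²·425 − (-120)²:  R² = (14400 + 81225) / 425 = 225
R = √225 = 15  ⇒  r_B = 15 − 8 = 7

rB=7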